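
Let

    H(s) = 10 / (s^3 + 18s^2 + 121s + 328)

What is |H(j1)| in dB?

|H(j1)|_dB ≈ -30.4 dB

Substitute s = j1: numerator = 10, denominator = 310 + j120.
|H(j1)| = |10| / |310 + j120| = 10 / 332.42 ≈ 0.03008.
In decibels: 20·log₁₀(0.03008) ≈ -30.4 dB.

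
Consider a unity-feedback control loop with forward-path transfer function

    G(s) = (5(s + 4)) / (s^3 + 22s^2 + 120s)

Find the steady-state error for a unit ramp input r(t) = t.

G(s) has one pole at the origin.
This is a Type 1 system. Kv = lim_{s→0} s·G(s) = 20/120 = 1/6.
e_ss = 1/Kv = 1/(1/6) = 6.

e_ss = 6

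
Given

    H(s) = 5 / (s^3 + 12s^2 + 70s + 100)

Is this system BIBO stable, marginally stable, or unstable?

stable

The denominator s^3 + 12s^2 + 70s + 100 factors as (s^2 + 10s + 50)(s + 2), giving poles at s = -5 ± 5j, -2.
Since all poles lie strictly in the left half-plane, the system is stable.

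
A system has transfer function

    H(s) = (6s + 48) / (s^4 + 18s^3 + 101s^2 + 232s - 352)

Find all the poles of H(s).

The poles are the roots of the denominator s^4 + 18s^3 + 101s^2 + 232s - 352 = 0.
Trying s = -11: the polynomial evaluates to 0, so (s + 11) is a factor.
Dividing out leaves s^3 + 7s^2 + 24s - 32 = 0.
This factors further as (s - 1)(s^2 + 8s + 32) = 0.

s = -11, 1, -4 + 4j, -4 - 4j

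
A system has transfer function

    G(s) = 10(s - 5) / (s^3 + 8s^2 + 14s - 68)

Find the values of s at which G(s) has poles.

The poles are the roots of the denominator s^3 + 8s^2 + 14s - 68 = 0.
Trying s = 2: the polynomial evaluates to 0, so (s - 2) is a factor.
Dividing out leaves s^2 + 10s + 34 = 0.
The quadratic formula then gives s = -5 ± 3j.

s = -5 ± 3j, 2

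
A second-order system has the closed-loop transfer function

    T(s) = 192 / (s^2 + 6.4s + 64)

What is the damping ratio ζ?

Compare the denominator to the standard form s^2 + 2ζωₙs + ωₙ².
ωₙ² = 64, so ωₙ = 8 rad/s.
2ζωₙ = 6.4, so ζ = 6.4/(2·8) = 0.4.
With ζ = 0.4 the response is underdamped.

ζ = 0.4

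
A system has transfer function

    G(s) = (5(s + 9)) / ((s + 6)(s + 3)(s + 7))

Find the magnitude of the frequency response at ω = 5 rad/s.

Substitute s = j5: numerator = 45 + j25, denominator = -274 + j280.
|G(j5)| = |45 + j25| / |-274 + j280| = 51.478 / 391.76 ≈ 0.1314.

|G(j5)| ≈ 0.1314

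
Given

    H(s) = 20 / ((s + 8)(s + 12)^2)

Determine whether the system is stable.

stable

The poles can be read from the denominator factors: s = -8, -12, -12.
Since all poles lie strictly in the left half-plane, the system is stable.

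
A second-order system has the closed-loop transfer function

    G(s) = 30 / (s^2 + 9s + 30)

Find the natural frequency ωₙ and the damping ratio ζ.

Compare the denominator to the standard form s^2 + 2ζωₙs + ωₙ².
ωₙ² = 30, so ωₙ = √30 ≈ 5.477 rad/s.
2ζωₙ = 9, so ζ = 9/(2·√30) ≈ 0.8216.

ωₙ ≈ 5.477 rad/s, ζ ≈ 0.8216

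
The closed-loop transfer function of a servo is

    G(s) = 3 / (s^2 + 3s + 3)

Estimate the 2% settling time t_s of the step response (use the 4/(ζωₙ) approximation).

t_s ≈ 2.667 s

Comparing s^2 + 3s + 3 to s^2 + 2ζωₙs + ωₙ²: ωₙ = √3 ≈ 1.732 rad/s and ζ = 3/(2·√3) ≈ 0.8660.
ζωₙ = 3/2 = 1.5, so t_s ≈ 4/(ζωₙ) = 4/1.5 ≈ 2.667 s.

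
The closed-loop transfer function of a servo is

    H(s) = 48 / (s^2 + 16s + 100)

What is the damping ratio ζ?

Compare the denominator to the standard form s^2 + 2ζωₙs + ωₙ².
ωₙ² = 100, so ωₙ = 10 rad/s.
2ζωₙ = 16, so ζ = 16/(2·10) = 0.8.

ζ = 0.8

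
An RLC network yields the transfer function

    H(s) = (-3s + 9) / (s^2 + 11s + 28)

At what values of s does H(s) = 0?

Set the numerator to zero: -3s + 9 = 0, i.e. -3·(s - 3) = 0.
So s = 3.

s = 3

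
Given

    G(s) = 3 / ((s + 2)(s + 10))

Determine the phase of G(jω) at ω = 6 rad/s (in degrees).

∠G(j6) ≈ -102.5°

At s = j6: numerator = 3, denominator = -16 + j72.
∠G = ∠num − ∠den = 0° − (102.53°) = -102.5°.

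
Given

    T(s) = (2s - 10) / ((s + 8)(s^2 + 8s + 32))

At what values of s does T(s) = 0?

Set the numerator to zero: 2s - 10 = 0, i.e. 2·(s - 5) = 0.
So s = 5.

s = 5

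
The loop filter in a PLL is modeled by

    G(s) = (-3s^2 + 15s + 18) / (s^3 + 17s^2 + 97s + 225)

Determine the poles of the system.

The poles are the roots of the denominator s^3 + 17s^2 + 97s + 225 = 0.
Trying s = -9: the polynomial evaluates to 0, so (s + 9) is a factor.
Dividing out leaves s^2 + 8s + 25 = 0.
The quadratic formula then gives s = -4 ± 3j.

s = -4 + 3j, -4 - 3j, -9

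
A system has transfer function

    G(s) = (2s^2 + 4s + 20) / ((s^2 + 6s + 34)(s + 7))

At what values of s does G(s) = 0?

s = -1 + 3j, -1 - 3j

Set the numerator to zero: 2s^2 + 4s + 20 = 0, i.e. 2·(s^2 + 2s + 10) = 0.
Factoring: (s^2 + 2s + 10) = 0.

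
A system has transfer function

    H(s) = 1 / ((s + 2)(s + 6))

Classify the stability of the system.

The poles can be read from the denominator factors: s = -2, -6.
Since all poles lie strictly in the left half-plane, the system is stable.

stable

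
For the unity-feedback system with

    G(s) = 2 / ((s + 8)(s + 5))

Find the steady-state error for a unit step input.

e_ss = 0.9524

G(s) has no poles at the origin.
This is a Type 0 system. Kp = lim_{s→0} G(s) = 2/40 = 1/20.
e_ss = 1/(1 + Kp) = 1/(1 + 1/20) = 20/21 ≈ 0.9524.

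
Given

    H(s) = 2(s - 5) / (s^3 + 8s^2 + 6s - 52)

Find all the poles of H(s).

The poles are the roots of the denominator s^3 + 8s^2 + 6s - 52 = 0.
Trying s = 2: the polynomial evaluates to 0, so (s - 2) is a factor.
Dividing out leaves s^2 + 10s + 26 = 0.
The quadratic formula then gives s = -5 ± 1j.

s = -5 ± j, 2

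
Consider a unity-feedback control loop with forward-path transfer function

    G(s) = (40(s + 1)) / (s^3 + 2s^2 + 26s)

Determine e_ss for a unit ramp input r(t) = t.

e_ss = 0.6500

G(s) has one pole at the origin.
This is a Type 1 system. Kv = lim_{s→0} s·G(s) = 40/26 = 20/13.
e_ss = 1/Kv = 1/(20/13) = 13/20 ≈ 0.6500.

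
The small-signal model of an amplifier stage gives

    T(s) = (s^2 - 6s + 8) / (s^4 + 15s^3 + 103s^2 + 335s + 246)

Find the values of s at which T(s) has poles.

The poles are the roots of the denominator s^4 + 15s^3 + 103s^2 + 335s + 246 = 0.
Trying s = -6: the polynomial evaluates to 0, so (s + 6) is a factor.
Dividing out leaves s^3 + 9s^2 + 49s + 41 = 0.
This factors further as (s^2 + 8s + 41)(s + 1) = 0.

s = -4 + 5j, -4 - 5j, -6, -1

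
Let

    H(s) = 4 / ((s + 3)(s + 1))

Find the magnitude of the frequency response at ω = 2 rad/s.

|H(j2)| ≈ 0.4961

Substitute s = j2: numerator = 4, denominator = -1 + j8.
|H(j2)| = |4| / |-1 + j8| = 4 / 8.0623 ≈ 0.4961.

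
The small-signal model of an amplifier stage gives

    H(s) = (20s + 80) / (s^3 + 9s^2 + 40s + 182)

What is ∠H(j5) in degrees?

At s = j5: numerator = 80 + j100, denominator = -43 + j75.
∠H = ∠num − ∠den = 51.340° − (119.83°) = -68.49°.

∠H(j5) ≈ -68.49°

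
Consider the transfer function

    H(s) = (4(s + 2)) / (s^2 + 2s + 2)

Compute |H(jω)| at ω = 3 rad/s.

Substitute s = j3: numerator = 8 + j12, denominator = -7 + j6.
|H(j3)| = |8 + j12| / |-7 + j6| = 14.422 / 9.2195 ≈ 1.564.

|H(j3)| ≈ 1.564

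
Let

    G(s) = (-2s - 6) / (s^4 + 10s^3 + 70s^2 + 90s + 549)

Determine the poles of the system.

s = 3j, -3j, -5 + 6j, -5 - 6j

The poles are the roots of the denominator s^4 + 10s^3 + 70s^2 + 90s + 549 = 0.
No real roots exist; factor into two real quadratics: (s^2 + 9)(s^2 + 10s + 61) = 0.
Each quadratic gives a conjugate pair via the quadratic formula.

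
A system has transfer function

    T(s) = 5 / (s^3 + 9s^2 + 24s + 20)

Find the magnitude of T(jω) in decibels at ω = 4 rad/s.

Substitute s = j4: numerator = 5, denominator = -124 + j32.
|T(j4)| = |5| / |-124 + j32| = 5 / 128.06 ≈ 0.03904.
In decibels: 20·log₁₀(0.03904) ≈ -28.2 dB.

|T(j4)|_dB ≈ -28.2 dB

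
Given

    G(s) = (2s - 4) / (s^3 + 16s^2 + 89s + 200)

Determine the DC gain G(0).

Set s = 0: G(0) = (-4) / (200) = -1/50.

G(0) = -1/50 ≈ -0.02000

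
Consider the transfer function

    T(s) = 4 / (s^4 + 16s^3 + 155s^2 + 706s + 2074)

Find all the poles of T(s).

The poles are the roots of the denominator s^4 + 16s^3 + 155s^2 + 706s + 2074 = 0.
No real roots exist; factor into two real quadratics: (s^2 + 6s + 34)(s^2 + 10s + 61) = 0.
Each quadratic gives a conjugate pair via the quadratic formula.

s = -3 ± 5j, -5 ± 6j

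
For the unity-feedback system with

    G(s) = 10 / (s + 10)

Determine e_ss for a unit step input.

e_ss = 0.5000

G(s) has no poles at the origin.
This is a Type 0 system. Kp = lim_{s→0} G(s) = 10/10 = 1.
e_ss = 1/(1 + Kp) = 1/(1 + 1) = 1/2 ≈ 0.5000.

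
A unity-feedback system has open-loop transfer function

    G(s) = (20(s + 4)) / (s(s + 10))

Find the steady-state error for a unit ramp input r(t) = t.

G(s) has one pole at the origin.
This is a Type 1 system. Kv = lim_{s→0} s·G(s) = 80/10 = 8.
e_ss = 1/Kv = 1/(8) = 1/8 ≈ 0.1250.

e_ss = 0.1250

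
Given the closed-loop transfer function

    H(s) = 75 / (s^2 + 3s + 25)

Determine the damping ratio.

Compare the denominator to the standard form s^2 + 2ζωₙs + ωₙ².
ωₙ² = 25, so ωₙ = 5 rad/s.
2ζωₙ = 3, so ζ = 3/(2·5) = 0.3.

ζ = 0.3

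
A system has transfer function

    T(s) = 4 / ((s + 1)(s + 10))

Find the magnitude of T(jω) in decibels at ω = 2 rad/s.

|T(j2)|_dB ≈ -15.1 dB

Substitute s = j2: numerator = 4, denominator = 6 + j22.
|T(j2)| = |4| / |6 + j22| = 4 / 22.804 ≈ 0.1754.
In decibels: 20·log₁₀(0.1754) ≈ -15.1 dB.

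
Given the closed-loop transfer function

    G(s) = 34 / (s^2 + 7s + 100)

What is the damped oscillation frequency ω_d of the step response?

ω_d ≈ 9.367 rad/s

Comparing s^2 + 7s + 100 to s^2 + 2ζωₙs + ωₙ²: ωₙ = 10 rad/s and ζ = 7/(2·10) = 0.35.
ζωₙ = 7/2 = 3.5, so ω_d = ωₙ√(1−ζ²) = √(ωₙ² − (ζωₙ)²) = √(100 − 3.5²) = √87.75 ≈ 9.367 rad/s.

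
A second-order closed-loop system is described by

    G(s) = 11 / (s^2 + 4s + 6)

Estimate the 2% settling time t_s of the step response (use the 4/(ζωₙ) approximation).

Comparing s^2 + 4s + 6 to s^2 + 2ζωₙs + ωₙ²: ωₙ = √6 ≈ 2.449 rad/s and ζ = 4/(2·√6) ≈ 0.8165.
ζωₙ = 4/2 = 2, so t_s ≈ 4/(ζωₙ) = 4/2 = 2 s.

t_s ≈ 2 s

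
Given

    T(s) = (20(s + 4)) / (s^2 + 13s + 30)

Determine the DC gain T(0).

T(0) = 8/3 ≈ 2.667

Set s = 0: T(0) = (80) / (30) = 8/3.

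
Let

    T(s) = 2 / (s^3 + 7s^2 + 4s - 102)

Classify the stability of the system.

unstable

The denominator s^3 + 7s^2 + 4s - 102 factors as (s^2 + 10s + 34)(s - 3), giving poles at s = -5 ± 3j, 3.
Since the pole(s) at s = 3 lie in the right half-plane, the system is unstable.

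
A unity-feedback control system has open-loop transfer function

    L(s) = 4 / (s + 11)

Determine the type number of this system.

Type 0

The denominator has no factor of s at the origin — no free integrator — so this is a Type 0 system.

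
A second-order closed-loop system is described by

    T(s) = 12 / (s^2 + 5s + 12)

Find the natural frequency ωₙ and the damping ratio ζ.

Compare the denominator to the standard form s^2 + 2ζωₙs + ωₙ².
ωₙ² = 12, so ωₙ = √12 ≈ 3.464 rad/s.
2ζωₙ = 5, so ζ = 5/(2·√12) ≈ 0.7217.
With ζ = 0.7217 the response is underdamped.

ωₙ ≈ 3.464 rad/s, ζ ≈ 0.7217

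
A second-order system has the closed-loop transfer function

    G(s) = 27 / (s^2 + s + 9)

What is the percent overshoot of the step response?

%OS ≈ 58.8%

Comparing s^2 + s + 9 to s^2 + 2ζωₙs + ωₙ²: ωₙ = 3 rad/s and ζ = 1/(2·3) ≈ 0.1667.
%OS = 100·exp(−πζ/√(1−ζ²)) = 100·exp(−π·0.1667/√(1−0.1667²)) ≈ 58.8%.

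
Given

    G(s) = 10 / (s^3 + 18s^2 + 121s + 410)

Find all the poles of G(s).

The poles are the roots of the denominator s^3 + 18s^2 + 121s + 410 = 0.
Trying s = -10: the polynomial evaluates to 0, so (s + 10) is a factor.
Dividing out leaves s^2 + 8s + 41 = 0.
The quadratic formula then gives s = -4 ± 5j.

s = -4 ± 5j, -10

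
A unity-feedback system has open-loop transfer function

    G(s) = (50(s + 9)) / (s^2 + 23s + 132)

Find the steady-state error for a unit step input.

e_ss = 0.2268

G(s) has no poles at the origin.
This is a Type 0 system. Kp = lim_{s→0} G(s) = 450/132 = 75/22.
e_ss = 1/(1 + Kp) = 1/(1 + 75/22) = 22/97 ≈ 0.2268.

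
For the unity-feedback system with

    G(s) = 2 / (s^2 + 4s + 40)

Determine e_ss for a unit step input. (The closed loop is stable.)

e_ss = 0.9524

G(s) has no poles at the origin.
This is a Type 0 system. Kp = lim_{s→0} G(s) = 2/40 = 1/20.
e_ss = 1/(1 + Kp) = 1/(1 + 1/20) = 20/21 ≈ 0.9524.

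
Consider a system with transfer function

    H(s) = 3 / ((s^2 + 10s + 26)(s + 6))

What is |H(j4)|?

|H(j4)| ≈ 0.01009

Substitute s = j4: numerator = 3, denominator = -100 + j280.
|H(j4)| = |3| / |-100 + j280| = 3 / 297.32 ≈ 0.01009.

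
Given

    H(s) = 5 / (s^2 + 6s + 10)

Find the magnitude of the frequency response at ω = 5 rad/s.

Substitute s = j5: numerator = 5, denominator = -15 + j30.
|H(j5)| = |5| / |-15 + j30| = 5 / 33.541 ≈ 0.1491.

|H(j5)| ≈ 0.1491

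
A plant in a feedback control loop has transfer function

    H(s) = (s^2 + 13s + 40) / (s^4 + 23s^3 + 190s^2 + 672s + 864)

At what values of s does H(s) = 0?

s = -5, -8

Set the numerator to zero: s^2 + 13s + 40 = 0.
Factoring: (s + 5)(s + 8) = 0.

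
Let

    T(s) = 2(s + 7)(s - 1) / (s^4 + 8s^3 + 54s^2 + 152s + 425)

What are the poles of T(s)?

The poles are the roots of the denominator s^4 + 8s^3 + 54s^2 + 152s + 425 = 0.
No real roots exist; factor into two real quadratics: (s^2 + 6s + 25)(s^2 + 2s + 17) = 0.
Each quadratic gives a conjugate pair via the quadratic formula.

s = -3 ± 4j, -1 ± 4j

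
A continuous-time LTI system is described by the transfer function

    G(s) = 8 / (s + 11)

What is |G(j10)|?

Substitute s = j10: numerator = 8, denominator = 11 + j10.
|G(j10)| = |8| / |11 + j10| = 8 / 14.866 ≈ 0.5381.

|G(j10)| ≈ 0.5381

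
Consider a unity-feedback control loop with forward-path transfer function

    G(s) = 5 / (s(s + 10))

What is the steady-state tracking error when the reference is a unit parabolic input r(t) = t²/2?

e_ss = ∞

G(s) has one pole at the origin.
This is a Type 1 system; Ka = lim_{s→0} s^2·G(s) = 0, so the steady-state error for a parabola input is infinite.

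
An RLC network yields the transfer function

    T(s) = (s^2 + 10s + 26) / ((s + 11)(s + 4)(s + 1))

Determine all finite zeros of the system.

Set the numerator to zero: s^2 + 10s + 26 = 0.
Factoring: (s^2 + 10s + 26) = 0.

s = -5 ± j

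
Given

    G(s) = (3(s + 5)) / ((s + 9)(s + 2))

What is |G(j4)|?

Substitute s = j4: numerator = 15 + j12, denominator = 2 + j44.
|G(j4)| = |15 + j12| / |2 + j44| = 19.209 / 44.045 ≈ 0.4361.

|G(j4)| ≈ 0.4361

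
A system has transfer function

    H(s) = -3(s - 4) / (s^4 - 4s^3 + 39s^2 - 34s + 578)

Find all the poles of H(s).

s = 3 ± 5j, -1 ± 4j

The poles are the roots of the denominator s^4 - 4s^3 + 39s^2 - 34s + 578 = 0.
No real roots exist; factor into two real quadratics: (s^2 - 6s + 34)(s^2 + 2s + 17) = 0.
Each quadratic gives a conjugate pair via the quadratic formula.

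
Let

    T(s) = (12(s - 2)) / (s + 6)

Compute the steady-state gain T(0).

T(0) = -4

At s = 0 each factor (s + a) contributes a and each (s^2 + bs + c) contributes c.
T(0) = 12·(-2) / ((6)) = -24/6 = -4.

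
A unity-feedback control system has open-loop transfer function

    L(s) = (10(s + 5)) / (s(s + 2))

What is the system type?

The denominator has 1 factor of s at the origin (free integrator), so this is a Type 1 system.

Type 1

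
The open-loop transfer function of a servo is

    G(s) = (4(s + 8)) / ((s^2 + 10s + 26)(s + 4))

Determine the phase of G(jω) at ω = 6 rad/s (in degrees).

At s = j6: numerator = 32 + j24, denominator = -400 + j180.
∠G = ∠num − ∠den = 36.870° − (155.77°) = -118.9°.

∠G(j6) ≈ -118.9°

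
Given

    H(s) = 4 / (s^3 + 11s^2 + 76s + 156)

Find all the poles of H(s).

s = -4 ± 6j, -3

The poles are the roots of the denominator s^3 + 11s^2 + 76s + 156 = 0.
Trying s = -3: the polynomial evaluates to 0, so (s + 3) is a factor.
Dividing out leaves s^2 + 8s + 52 = 0.
The quadratic formula then gives s = -4 ± 6j.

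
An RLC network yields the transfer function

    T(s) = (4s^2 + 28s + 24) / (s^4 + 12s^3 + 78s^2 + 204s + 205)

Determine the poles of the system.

s = -4 ± 5j, -2 ± j

The poles are the roots of the denominator s^4 + 12s^3 + 78s^2 + 204s + 205 = 0.
No real roots exist; factor into two real quadratics: (s^2 + 8s + 41)(s^2 + 4s + 5) = 0.
Each quadratic gives a conjugate pair via the quadratic formula.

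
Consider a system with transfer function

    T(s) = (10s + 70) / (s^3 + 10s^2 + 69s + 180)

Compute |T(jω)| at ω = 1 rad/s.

Substitute s = j1: numerator = 70 + j10, denominator = 170 + j68.
|T(j1)| = |70 + j10| / |170 + j68| = 70.711 / 183.10 ≈ 0.3862.

|T(j1)| ≈ 0.3862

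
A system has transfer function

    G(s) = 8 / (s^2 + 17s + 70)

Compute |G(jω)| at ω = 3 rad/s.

|G(j3)| ≈ 0.1006

Substitute s = j3: numerator = 8, denominator = 61 + j51.
|G(j3)| = |8| / |61 + j51| = 8 / 79.511 ≈ 0.1006.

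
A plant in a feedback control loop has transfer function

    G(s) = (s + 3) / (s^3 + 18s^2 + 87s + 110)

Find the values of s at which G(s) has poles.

s = -11, -5, -2

The poles are the roots of the denominator s^3 + 18s^2 + 87s + 110 = 0.
Trying s = -11: the polynomial evaluates to 0, so (s + 11) is a factor.
Dividing out leaves s^2 + 7s + 10 = 0.
Factoring the quadratic: (s + 5)(s + 2) = 0.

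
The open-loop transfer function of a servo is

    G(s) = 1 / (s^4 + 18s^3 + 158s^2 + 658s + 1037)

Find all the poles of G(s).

The poles are the roots of the denominator s^4 + 18s^3 + 158s^2 + 658s + 1037 = 0.
No real roots exist; factor into two real quadratics: (s^2 + 10s + 61)(s^2 + 8s + 17) = 0.
Each quadratic gives a conjugate pair via the quadratic formula.

s = -5 + 6j, -5 - 6j, -4 + j, -4 - j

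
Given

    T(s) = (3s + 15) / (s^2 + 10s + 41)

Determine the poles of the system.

s = -5 + 4j, -5 - 4j

The poles are the roots of the denominator s^2 + 10s + 41 = 0.
Using the quadratic formula: s = (-10 ± √(-64))/2 = -5 ± 4j.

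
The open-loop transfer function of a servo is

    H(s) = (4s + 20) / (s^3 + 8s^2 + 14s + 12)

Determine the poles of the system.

s = -6, -1 ± j

The poles are the roots of the denominator s^3 + 8s^2 + 14s + 12 = 0.
Trying s = -6: the polynomial evaluates to 0, so (s + 6) is a factor.
Dividing out leaves s^2 + 2s + 2 = 0.
The quadratic formula then gives s = -1 ± 1j.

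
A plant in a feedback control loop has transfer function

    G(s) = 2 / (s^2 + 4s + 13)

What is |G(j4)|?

Substitute s = j4: numerator = 2, denominator = -3 + j16.
|G(j4)| = |2| / |-3 + j16| = 2 / 16.279 ≈ 0.1229.

|G(j4)| ≈ 0.1229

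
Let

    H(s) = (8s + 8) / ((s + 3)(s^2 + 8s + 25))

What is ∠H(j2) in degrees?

∠H(j2) ≈ -7.559°

At s = j2: numerator = 8 + j16, denominator = 31 + j90.
∠H = ∠num − ∠den = 63.435° − (70.994°) = -7.559°.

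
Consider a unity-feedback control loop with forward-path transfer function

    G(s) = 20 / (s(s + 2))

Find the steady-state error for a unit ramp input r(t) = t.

G(s) has one pole at the origin.
This is a Type 1 system. Kv = lim_{s→0} s·G(s) = 20/2 = 10.
e_ss = 1/Kv = 1/(10) = 1/10 ≈ 0.1000.

e_ss = 0.1000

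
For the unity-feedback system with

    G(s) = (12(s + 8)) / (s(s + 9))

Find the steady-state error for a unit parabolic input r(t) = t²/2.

G(s) has one pole at the origin.
This is a Type 1 system; Ka = lim_{s→0} s^2·G(s) = 0, so the steady-state error for a parabola input is infinite.

e_ss = ∞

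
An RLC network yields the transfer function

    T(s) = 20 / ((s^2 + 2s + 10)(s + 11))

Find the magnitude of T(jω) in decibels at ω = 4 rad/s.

|T(j4)|_dB ≈ -15.3 dB

Substitute s = j4: numerator = 20, denominator = -98 + j64.
|T(j4)| = |20| / |-98 + j64| = 20 / 117.05 ≈ 0.1709.
In decibels: 20·log₁₀(0.1709) ≈ -15.3 dB.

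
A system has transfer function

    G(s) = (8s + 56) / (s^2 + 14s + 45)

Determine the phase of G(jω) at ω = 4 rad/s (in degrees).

At s = j4: numerator = 56 + j32, denominator = 29 + j56.
∠G = ∠num − ∠den = 29.745° − (62.622°) = -32.88°.

∠G(j4) ≈ -32.88°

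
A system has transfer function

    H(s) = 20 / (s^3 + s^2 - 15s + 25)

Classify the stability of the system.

unstable

The denominator s^3 + s^2 - 15s + 25 factors as (s + 5)(s^2 - 4s + 5), giving poles at s = -5, 2 + j, 2 - j.
Since the pole(s) at s = 2 ± j lie in the right half-plane, the system is unstable.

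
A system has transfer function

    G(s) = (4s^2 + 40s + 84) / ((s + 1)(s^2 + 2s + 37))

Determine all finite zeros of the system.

Set the numerator to zero: 4s^2 + 40s + 84 = 0, i.e. 4·(s^2 + 10s + 21) = 0.
Factoring: (s + 7)(s + 3) = 0.

s = -7, -3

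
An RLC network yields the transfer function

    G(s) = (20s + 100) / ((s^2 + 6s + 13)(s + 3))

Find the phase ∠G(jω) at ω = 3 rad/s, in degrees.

At s = j3: numerator = 100 + j60, denominator = -42 + j66.
∠G = ∠num − ∠den = 30.964° − (122.47°) = -91.51°.

∠G(j3) ≈ -91.51°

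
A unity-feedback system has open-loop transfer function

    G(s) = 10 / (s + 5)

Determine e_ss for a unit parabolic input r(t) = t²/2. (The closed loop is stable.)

e_ss = ∞

G(s) has no poles at the origin.
This is a Type 0 system; Ka = lim_{s→0} s^2·G(s) = 0, so the steady-state error for a parabola input is infinite.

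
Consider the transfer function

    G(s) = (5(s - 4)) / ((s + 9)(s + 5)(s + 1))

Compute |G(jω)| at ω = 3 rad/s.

|G(j3)| ≈ 0.1429

Substitute s = j3: numerator = -20 + j15, denominator = -90 + j150.
|G(j3)| = |-20 + j15| / |-90 + j150| = 25 / 174.93 ≈ 0.1429.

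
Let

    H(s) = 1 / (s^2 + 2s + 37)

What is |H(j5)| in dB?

|H(j5)|_dB ≈ -23.9 dB

Substitute s = j5: numerator = 1, denominator = 12 + j10.
|H(j5)| = |1| / |12 + j10| = 1 / 15.620 ≈ 0.06402.
In decibels: 20·log₁₀(0.06402) ≈ -23.9 dB.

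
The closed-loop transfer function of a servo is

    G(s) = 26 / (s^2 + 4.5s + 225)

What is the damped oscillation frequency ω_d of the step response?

ω_d ≈ 14.83 rad/s

Comparing s^2 + 4.5s + 225 to s^2 + 2ζωₙs + ωₙ²: ωₙ = 15 rad/s and ζ = 4.5/(2·15) = 0.15.
ζωₙ = 4.5/2 = 2.25, so ω_d = ωₙ√(1−ζ²) = √(ωₙ² − (ζωₙ)²) = √(225 − 2.25²) = √219.9375 ≈ 14.83 rad/s.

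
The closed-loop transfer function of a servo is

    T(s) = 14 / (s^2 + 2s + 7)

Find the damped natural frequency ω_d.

ω_d ≈ 2.449 rad/s

Comparing s^2 + 2s + 7 to s^2 + 2ζωₙs + ωₙ²: ωₙ = √7 ≈ 2.646 rad/s and ζ = 2/(2·√7) ≈ 0.3780.
ζωₙ = 2/2 = 1, so ω_d = ωₙ√(1−ζ²) = √(ωₙ² − (ζωₙ)²) = √(7 − 1²) = √6 ≈ 2.449 rad/s.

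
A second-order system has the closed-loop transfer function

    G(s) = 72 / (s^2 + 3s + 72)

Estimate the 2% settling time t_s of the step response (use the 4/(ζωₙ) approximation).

Comparing s^2 + 3s + 72 to s^2 + 2ζωₙs + ωₙ²: ωₙ = √72 ≈ 8.485 rad/s and ζ = 3/(2·√72) ≈ 0.1768.
ζωₙ = 3/2 = 1.5, so t_s ≈ 4/(ζωₙ) = 4/1.5 ≈ 2.667 s.

t_s ≈ 2.667 s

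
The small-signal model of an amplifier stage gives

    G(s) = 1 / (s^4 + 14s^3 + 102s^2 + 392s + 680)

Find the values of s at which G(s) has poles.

s = -3 ± 5j, -4 ± 2j

The poles are the roots of the denominator s^4 + 14s^3 + 102s^2 + 392s + 680 = 0.
No real roots exist; factor into two real quadratics: (s^2 + 6s + 34)(s^2 + 8s + 20) = 0.
Each quadratic gives a conjugate pair via the quadratic formula.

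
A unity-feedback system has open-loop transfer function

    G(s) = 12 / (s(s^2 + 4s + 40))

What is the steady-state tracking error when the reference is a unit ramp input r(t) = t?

e_ss = 3.333

G(s) has one pole at the origin.
This is a Type 1 system. Kv = lim_{s→0} s·G(s) = 12/40 = 3/10.
e_ss = 1/Kv = 1/(3/10) = 10/3 ≈ 3.333.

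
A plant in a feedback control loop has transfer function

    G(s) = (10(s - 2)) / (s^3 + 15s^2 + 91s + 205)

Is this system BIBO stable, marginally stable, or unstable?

The denominator s^3 + 15s^2 + 91s + 205 factors as (s^2 + 10s + 41)(s + 5), giving poles at s = -5 + 4j, -5 - 4j, -5.
Since all poles lie strictly in the left half-plane, the system is stable.

stable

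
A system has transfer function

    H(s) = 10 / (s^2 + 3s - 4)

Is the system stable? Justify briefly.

unstable

The denominator s^2 + 3s - 4 factors as (s - 1)(s + 4), giving poles at s = 1, -4.
Since the pole(s) at s = 1 lie in the right half-plane, the system is unstable.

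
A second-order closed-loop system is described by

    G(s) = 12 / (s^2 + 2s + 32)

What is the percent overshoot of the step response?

%OS ≈ 56.9%

Comparing s^2 + 2s + 32 to s^2 + 2ζωₙs + ωₙ²: ωₙ = √32 ≈ 5.657 rad/s and ζ = 2/(2·√32) ≈ 0.1768.
%OS = 100·exp(−πζ/√(1−ζ²)) = 100·exp(−π·0.1768/√(1−0.1768²)) ≈ 56.9%.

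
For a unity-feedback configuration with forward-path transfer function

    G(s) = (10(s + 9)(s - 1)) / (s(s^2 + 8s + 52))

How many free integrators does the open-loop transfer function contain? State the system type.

Type 1

The denominator has 1 factor of s at the origin (free integrator), so this is a Type 1 system.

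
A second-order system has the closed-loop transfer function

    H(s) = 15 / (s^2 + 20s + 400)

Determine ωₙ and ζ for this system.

Compare the denominator to the standard form s^2 + 2ζωₙs + ωₙ².
ωₙ² = 400, so ωₙ = 20 rad/s.
2ζωₙ = 20, so ζ = 20/(2·20) = 0.5.
With ζ = 0.5 the response is underdamped.

ωₙ = 20 rad/s, ζ = 0.5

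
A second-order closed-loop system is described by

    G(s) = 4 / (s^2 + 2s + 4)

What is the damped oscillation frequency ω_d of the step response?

ω_d ≈ 1.732 rad/s

Comparing s^2 + 2s + 4 to s^2 + 2ζωₙs + ωₙ²: ωₙ = 2 rad/s and ζ = 2/(2·2) = 0.5.
ζωₙ = 2/2 = 1, so ω_d = ωₙ√(1−ζ²) = √(ωₙ² − (ζωₙ)²) = √(4 − 1²) = √3 ≈ 1.732 rad/s.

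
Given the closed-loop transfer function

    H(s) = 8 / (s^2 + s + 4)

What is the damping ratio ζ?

Compare the denominator to the standard form s^2 + 2ζωₙs + ωₙ².
ωₙ² = 4, so ωₙ = 2 rad/s.
2ζωₙ = 1, so ζ = 1/(2·2) = 0.25.

ζ = 0.25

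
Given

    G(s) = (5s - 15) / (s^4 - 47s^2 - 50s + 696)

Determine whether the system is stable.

The denominator s^4 - 47s^2 - 50s + 696 factors as (s - 4)(s - 6)(s^2 + 10s + 29), giving poles at s = 4, 6, -5 + 2j, -5 - 2j.
Since the pole(s) at s = 4, 6 lie in the right half-plane, the system is unstable.

unstable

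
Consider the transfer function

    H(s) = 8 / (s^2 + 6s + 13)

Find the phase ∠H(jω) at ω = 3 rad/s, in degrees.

At s = j3: numerator = 8, denominator = 4 + j18.
∠H = ∠num − ∠den = 0° − (77.471°) = -77.47°.

∠H(j3) ≈ -77.47°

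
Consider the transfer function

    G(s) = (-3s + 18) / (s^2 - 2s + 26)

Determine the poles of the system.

s = 1 ± 5j

The poles are the roots of the denominator s^2 - 2s + 26 = 0.
Using the quadratic formula: s = (2 ± √(-100))/2 = 1 ± 5j.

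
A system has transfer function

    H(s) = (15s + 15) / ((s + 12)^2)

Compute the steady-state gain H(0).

H(0) = 5/48 ≈ 0.1042

Set s = 0: H(0) = (15) / (144) = 5/48.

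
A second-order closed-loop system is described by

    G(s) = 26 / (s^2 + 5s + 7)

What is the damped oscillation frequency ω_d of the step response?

Comparing s^2 + 5s + 7 to s^2 + 2ζωₙs + ωₙ²: ωₙ = √7 ≈ 2.646 rad/s and ζ = 5/(2·√7) ≈ 0.9449.
ζωₙ = 5/2 = 2.5, so ω_d = ωₙ√(1−ζ²) = √(ωₙ² − (ζωₙ)²) = √(7 − 2.5²) = √0.75 ≈ 0.8660 rad/s.

ω_d ≈ 0.8660 rad/s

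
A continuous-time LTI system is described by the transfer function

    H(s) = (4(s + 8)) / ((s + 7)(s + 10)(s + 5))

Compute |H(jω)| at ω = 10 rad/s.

Substitute s = j10: numerator = 32 + j40, denominator = -1850 + j550.
|H(j10)| = |32 + j40| / |-1850 + j550| = 51.225 / 1930.0 ≈ 0.02654.

|H(j10)| ≈ 0.02654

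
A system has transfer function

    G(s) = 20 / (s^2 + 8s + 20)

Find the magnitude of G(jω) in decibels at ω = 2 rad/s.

Substitute s = j2: numerator = 20, denominator = 16 + j16.
|G(j2)| = |20| / |16 + j16| = 20 / 22.627 ≈ 0.8839.
In decibels: 20·log₁₀(0.8839) ≈ -1.07 dB.

|G(j2)|_dB ≈ -1.07 dB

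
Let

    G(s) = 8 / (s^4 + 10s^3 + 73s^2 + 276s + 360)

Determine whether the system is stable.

The denominator s^4 + 10s^3 + 73s^2 + 276s + 360 factors as (s + 3)^2(s^2 + 4s + 40), giving poles at s = -3, -2 + 6j, -2 - 6j, -3.
Since all poles lie strictly in the left half-plane, the system is stable.

stable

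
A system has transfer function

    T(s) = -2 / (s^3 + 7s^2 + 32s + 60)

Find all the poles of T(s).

s = -2 + 4j, -2 - 4j, -3

The poles are the roots of the denominator s^3 + 7s^2 + 32s + 60 = 0.
Trying s = -3: the polynomial evaluates to 0, so (s + 3) is a factor.
Dividing out leaves s^2 + 4s + 20 = 0.
The quadratic formula then gives s = -2 ± 4j.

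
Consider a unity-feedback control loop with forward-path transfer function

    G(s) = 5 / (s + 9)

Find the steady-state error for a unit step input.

G(s) has no poles at the origin.
This is a Type 0 system. Kp = lim_{s→0} G(s) = 5/9.
e_ss = 1/(1 + Kp) = 1/(1 + 5/9) = 9/14 ≈ 0.6429.

e_ss = 0.6429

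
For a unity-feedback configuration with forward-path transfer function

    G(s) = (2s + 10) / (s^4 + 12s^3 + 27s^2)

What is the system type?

Factor s from the denominator: s^4 + 12s^3 + 27s^2 = s^2·(s^2 + 12s + 27).
There are 2 poles at the origin, so the system is Type 2.

Type 2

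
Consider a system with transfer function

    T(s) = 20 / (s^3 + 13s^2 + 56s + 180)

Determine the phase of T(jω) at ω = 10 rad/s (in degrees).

At s = j10: numerator = 20, denominator = -1120 - j440.
∠T = ∠num − ∠den = 0° − (-158.55°) = 158.6°.

∠T(j10) ≈ 158.6°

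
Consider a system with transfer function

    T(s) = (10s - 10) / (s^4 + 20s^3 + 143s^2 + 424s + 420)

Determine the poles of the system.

s = -2, -5, -6, -7

The poles are the roots of the denominator s^4 + 20s^3 + 143s^2 + 424s + 420 = 0.
Trying s = -2: the polynomial evaluates to 0, so (s + 2) is a factor.
Dividing out leaves s^3 + 18s^2 + 107s + 210 = 0.
This factors further as (s + 5)(s + 6)(s + 7) = 0.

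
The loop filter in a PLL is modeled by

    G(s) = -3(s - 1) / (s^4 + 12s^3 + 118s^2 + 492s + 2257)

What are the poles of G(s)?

s = -5 ± 6j, -1 ± 6j

The poles are the roots of the denominator s^4 + 12s^3 + 118s^2 + 492s + 2257 = 0.
No real roots exist; factor into two real quadratics: (s^2 + 10s + 61)(s^2 + 2s + 37) = 0.
Each quadratic gives a conjugate pair via the quadratic formula.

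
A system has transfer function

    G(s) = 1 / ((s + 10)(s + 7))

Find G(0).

At s = 0 each factor (s + a) contributes a and each (s^2 + bs + c) contributes c.
G(0) = 1·1 / ((10) · (7)) = 1/70 = 1/70.

G(0) = 1/70 ≈ 0.01429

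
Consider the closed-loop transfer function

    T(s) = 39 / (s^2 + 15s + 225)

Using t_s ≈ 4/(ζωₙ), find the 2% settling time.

Comparing s^2 + 15s + 225 to s^2 + 2ζωₙs + ωₙ²: ωₙ = 15 rad/s and ζ = 15/(2·15) = 0.5.
ζωₙ = 15/2 = 7.5, so t_s ≈ 4/(ζωₙ) = 4/7.5 ≈ 0.5333 s.

t_s ≈ 0.5333 s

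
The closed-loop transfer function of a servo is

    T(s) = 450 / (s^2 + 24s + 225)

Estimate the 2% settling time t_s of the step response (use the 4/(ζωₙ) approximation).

Comparing s^2 + 24s + 225 to s^2 + 2ζωₙs + ωₙ²: ωₙ = 15 rad/s and ζ = 24/(2·15) = 0.8.
ζωₙ = 24/2 = 12, so t_s ≈ 4/(ζωₙ) = 4/12 ≈ 0.3333 s.

t_s ≈ 0.3333 s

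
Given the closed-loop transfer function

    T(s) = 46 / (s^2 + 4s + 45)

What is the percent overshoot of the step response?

Comparing s^2 + 4s + 45 to s^2 + 2ζωₙs + ωₙ²: ωₙ = √45 ≈ 6.708 rad/s and ζ = 4/(2·√45) ≈ 0.2981.
%OS = 100·exp(−πζ/√(1−ζ²)) = 100·exp(−π·0.2981/√(1−0.2981²)) ≈ 37.5%.

%OS ≈ 37.5%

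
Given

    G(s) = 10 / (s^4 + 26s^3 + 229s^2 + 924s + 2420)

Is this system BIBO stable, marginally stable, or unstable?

The denominator s^4 + 26s^3 + 229s^2 + 924s + 2420 factors as (s^2 + 4s + 20)(s + 11)^2, giving poles at s = -2 + 4j, -2 - 4j, -11, -11.
Since all poles lie strictly in the left half-plane, the system is stable.

stable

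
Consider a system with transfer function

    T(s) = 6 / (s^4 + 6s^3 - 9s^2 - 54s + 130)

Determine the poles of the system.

The poles are the roots of the denominator s^4 + 6s^3 - 9s^2 - 54s + 130 = 0.
No real roots exist; factor into two real quadratics: (s^2 - 4s + 5)(s^2 + 10s + 26) = 0.
Each quadratic gives a conjugate pair via the quadratic formula.

s = 2 + j, 2 - j, -5 + j, -5 - j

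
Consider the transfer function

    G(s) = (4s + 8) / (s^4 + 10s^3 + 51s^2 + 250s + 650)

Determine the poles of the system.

The poles are the roots of the denominator s^4 + 10s^3 + 51s^2 + 250s + 650 = 0.
No real roots exist; factor into two real quadratics: (s^2 + 25)(s^2 + 10s + 26) = 0.
Each quadratic gives a conjugate pair via the quadratic formula.

s = ±5j, -5 ± j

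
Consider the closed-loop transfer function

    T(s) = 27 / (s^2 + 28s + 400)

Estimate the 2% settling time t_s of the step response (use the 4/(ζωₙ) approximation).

t_s ≈ 0.2857 s

Comparing s^2 + 28s + 400 to s^2 + 2ζωₙs + ωₙ²: ωₙ = 20 rad/s and ζ = 28/(2·20) = 0.7.
ζωₙ = 28/2 = 14, so t_s ≈ 4/(ζωₙ) = 4/14 ≈ 0.2857 s.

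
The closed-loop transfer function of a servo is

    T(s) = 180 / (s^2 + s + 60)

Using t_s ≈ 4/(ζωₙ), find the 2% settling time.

Comparing s^2 + s + 60 to s^2 + 2ζωₙs + ωₙ²: ωₙ = √60 ≈ 7.746 rad/s and ζ = 1/(2·√60) ≈ 0.06455.
ζωₙ = 1/2 = 0.5, so t_s ≈ 4/(ζωₙ) = 4/0.5 = 8 s.

t_s ≈ 8 s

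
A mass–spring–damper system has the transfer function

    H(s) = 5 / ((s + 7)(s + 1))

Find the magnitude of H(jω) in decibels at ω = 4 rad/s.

|H(j4)|_dB ≈ -16.5 dB

Substitute s = j4: numerator = 5, denominator = -9 + j32.
|H(j4)| = |5| / |-9 + j32| = 5 / 33.242 ≈ 0.1504.
In decibels: 20·log₁₀(0.1504) ≈ -16.5 dB.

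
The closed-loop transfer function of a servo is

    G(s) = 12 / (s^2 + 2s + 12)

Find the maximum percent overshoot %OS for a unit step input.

Comparing s^2 + 2s + 12 to s^2 + 2ζωₙs + ωₙ²: ωₙ = √12 ≈ 3.464 rad/s and ζ = 2/(2·√12) ≈ 0.2887.
%OS = 100·exp(−πζ/√(1−ζ²)) = 100·exp(−π·0.2887/√(1−0.2887²)) ≈ 38.8%.

%OS ≈ 38.8%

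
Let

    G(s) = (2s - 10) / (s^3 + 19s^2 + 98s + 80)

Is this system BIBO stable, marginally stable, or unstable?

stable

The denominator s^3 + 19s^2 + 98s + 80 factors as (s + 1)(s + 8)(s + 10), giving poles at s = -1, -8, -10.
Since all poles lie strictly in the left half-plane, the system is stable.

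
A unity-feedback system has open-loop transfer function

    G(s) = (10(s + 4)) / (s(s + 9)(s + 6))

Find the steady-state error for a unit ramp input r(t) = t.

G(s) has one pole at the origin.
This is a Type 1 system. Kv = lim_{s→0} s·G(s) = 40/54 = 20/27.
e_ss = 1/Kv = 1/(20/27) = 27/20 ≈ 1.350.

e_ss = 1.350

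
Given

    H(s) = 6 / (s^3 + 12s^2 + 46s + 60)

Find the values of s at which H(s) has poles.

s = -6, -3 + j, -3 - j

The poles are the roots of the denominator s^3 + 12s^2 + 46s + 60 = 0.
Trying s = -6: the polynomial evaluates to 0, so (s + 6) is a factor.
Dividing out leaves s^2 + 6s + 10 = 0.
The quadratic formula then gives s = -3 ± 1j.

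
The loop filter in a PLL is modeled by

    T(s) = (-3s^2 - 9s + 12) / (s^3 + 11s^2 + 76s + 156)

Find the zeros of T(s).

Set the numerator to zero: -3s^2 - 9s + 12 = 0, i.e. -3·(s^2 + 3s - 4) = 0.
Factoring: (s + 4)(s - 1) = 0.

s = -4, 1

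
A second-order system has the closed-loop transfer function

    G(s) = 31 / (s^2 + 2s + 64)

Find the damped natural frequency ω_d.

Comparing s^2 + 2s + 64 to s^2 + 2ζωₙs + ωₙ²: ωₙ = 8 rad/s and ζ = 2/(2·8) = 0.125.
ζωₙ = 2/2 = 1, so ω_d = ωₙ√(1−ζ²) = √(ωₙ² − (ζωₙ)²) = √(64 − 1²) = √63 ≈ 7.937 rad/s.

ω_d ≈ 7.937 rad/s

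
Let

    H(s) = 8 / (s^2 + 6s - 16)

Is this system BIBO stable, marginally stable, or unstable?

unstable

The denominator s^2 + 6s - 16 factors as (s + 8)(s - 2), giving poles at s = -8, 2.
Since the pole(s) at s = 2 lie in the right half-plane, the system is unstable.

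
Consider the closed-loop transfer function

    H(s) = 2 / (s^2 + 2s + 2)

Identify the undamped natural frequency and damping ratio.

ωₙ ≈ 1.414 rad/s, ζ ≈ 0.7071

Compare the denominator to the standard form s^2 + 2ζωₙs + ωₙ².
ωₙ² = 2, so ωₙ = √2 ≈ 1.414 rad/s.
2ζωₙ = 2, so ζ = 2/(2·√2) ≈ 0.7071.
With ζ = 0.7071 the response is underdamped.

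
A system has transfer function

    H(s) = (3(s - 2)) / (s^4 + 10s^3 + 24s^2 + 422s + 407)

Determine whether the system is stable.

The denominator s^4 + 10s^3 + 24s^2 + 422s + 407 factors as (s + 11)(s^2 - 2s + 37)(s + 1), giving poles at s = -11, 1 + 6j, 1 - 6j, -1.
Since the pole(s) at s = 1 + 6j, 1 - 6j lie in the right half-plane, the system is unstable.

unstable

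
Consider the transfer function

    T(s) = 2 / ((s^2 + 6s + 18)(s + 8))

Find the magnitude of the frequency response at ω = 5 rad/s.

Substitute s = j5: numerator = 2, denominator = -206 + j205.
|T(j5)| = |2| / |-206 + j205| = 2 / 290.62 ≈ 0.006882.

|T(j5)| ≈ 0.006882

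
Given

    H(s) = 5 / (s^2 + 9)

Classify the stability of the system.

The denominator s^2 + 9 factors as (s^2 + 9), giving poles at s = ±3j.
Since the simple pole(s) at s = ±3j lie on the jω-axis with none in the right half-plane, the system is marginally stable.

marginally stable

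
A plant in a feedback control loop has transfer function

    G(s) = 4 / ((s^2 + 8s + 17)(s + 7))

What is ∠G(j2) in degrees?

∠G(j2) ≈ -66.85°

At s = j2: numerator = 4, denominator = 59 + j138.
∠G = ∠num − ∠den = 0° − (66.852°) = -66.85°.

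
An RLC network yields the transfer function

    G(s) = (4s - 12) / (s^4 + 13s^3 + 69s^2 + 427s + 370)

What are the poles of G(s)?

s = -1, -1 ± 6j, -10

The poles are the roots of the denominator s^4 + 13s^3 + 69s^2 + 427s + 370 = 0.
Trying s = -1: the polynomial evaluates to 0, so (s + 1) is a factor.
Dividing out leaves s^3 + 12s^2 + 57s + 370 = 0.
This factors further as (s^2 + 2s + 37)(s + 10) = 0.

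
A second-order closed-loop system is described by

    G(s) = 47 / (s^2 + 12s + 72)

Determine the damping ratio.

Compare the denominator to the standard form s^2 + 2ζωₙs + ωₙ².
ωₙ² = 72, so ωₙ = √72 ≈ 8.485 rad/s.
2ζωₙ = 12, so ζ = 12/(2·√72) ≈ 0.7071.

ζ ≈ 0.7071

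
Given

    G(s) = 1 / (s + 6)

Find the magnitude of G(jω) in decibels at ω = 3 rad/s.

Substitute s = j3: numerator = 1, denominator = 6 + j3.
|G(j3)| = |1| / |6 + j3| = 1 / 6.7082 ≈ 0.1491.
In decibels: 20·log₁₀(0.1491) ≈ -16.5 dB.

|G(j3)|_dB ≈ -16.5 dB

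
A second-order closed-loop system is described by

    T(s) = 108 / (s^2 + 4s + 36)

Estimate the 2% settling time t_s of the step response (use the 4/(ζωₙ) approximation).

Comparing s^2 + 4s + 36 to s^2 + 2ζωₙs + ωₙ²: ωₙ = 6 rad/s and ζ = 4/(2·6) ≈ 0.3333.
ζωₙ = 4/2 = 2, so t_s ≈ 4/(ζωₙ) = 4/2 = 2 s.

t_s ≈ 2 s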